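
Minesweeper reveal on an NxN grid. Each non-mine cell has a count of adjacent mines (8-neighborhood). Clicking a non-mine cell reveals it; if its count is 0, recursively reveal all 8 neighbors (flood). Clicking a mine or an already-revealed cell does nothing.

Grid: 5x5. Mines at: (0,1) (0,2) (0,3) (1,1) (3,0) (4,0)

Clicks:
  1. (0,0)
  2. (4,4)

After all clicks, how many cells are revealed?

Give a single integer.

Answer: 16

Derivation:
Click 1 (0,0) count=2: revealed 1 new [(0,0)] -> total=1
Click 2 (4,4) count=0: revealed 15 new [(1,2) (1,3) (1,4) (2,1) (2,2) (2,3) (2,4) (3,1) (3,2) (3,3) (3,4) (4,1) (4,2) (4,3) (4,4)] -> total=16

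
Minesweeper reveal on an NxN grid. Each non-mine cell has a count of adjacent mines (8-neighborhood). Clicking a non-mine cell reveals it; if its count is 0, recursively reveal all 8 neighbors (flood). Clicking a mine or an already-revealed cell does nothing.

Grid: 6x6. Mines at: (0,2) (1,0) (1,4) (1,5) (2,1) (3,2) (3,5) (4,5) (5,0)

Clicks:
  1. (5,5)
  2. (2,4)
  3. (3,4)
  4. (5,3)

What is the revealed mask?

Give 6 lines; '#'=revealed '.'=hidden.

Click 1 (5,5) count=1: revealed 1 new [(5,5)] -> total=1
Click 2 (2,4) count=3: revealed 1 new [(2,4)] -> total=2
Click 3 (3,4) count=2: revealed 1 new [(3,4)] -> total=3
Click 4 (5,3) count=0: revealed 8 new [(4,1) (4,2) (4,3) (4,4) (5,1) (5,2) (5,3) (5,4)] -> total=11

Answer: ......
......
....#.
....#.
.####.
.#####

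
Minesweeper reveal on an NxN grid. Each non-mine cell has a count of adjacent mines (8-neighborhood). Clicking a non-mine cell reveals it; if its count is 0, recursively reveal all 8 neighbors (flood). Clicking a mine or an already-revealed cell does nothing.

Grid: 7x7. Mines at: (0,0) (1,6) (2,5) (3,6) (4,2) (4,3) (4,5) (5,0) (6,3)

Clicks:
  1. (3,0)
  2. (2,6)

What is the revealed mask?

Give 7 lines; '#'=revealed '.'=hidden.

Click 1 (3,0) count=0: revealed 23 new [(0,1) (0,2) (0,3) (0,4) (0,5) (1,0) (1,1) (1,2) (1,3) (1,4) (1,5) (2,0) (2,1) (2,2) (2,3) (2,4) (3,0) (3,1) (3,2) (3,3) (3,4) (4,0) (4,1)] -> total=23
Click 2 (2,6) count=3: revealed 1 new [(2,6)] -> total=24

Answer: .#####.
######.
#####.#
#####..
##.....
.......
.......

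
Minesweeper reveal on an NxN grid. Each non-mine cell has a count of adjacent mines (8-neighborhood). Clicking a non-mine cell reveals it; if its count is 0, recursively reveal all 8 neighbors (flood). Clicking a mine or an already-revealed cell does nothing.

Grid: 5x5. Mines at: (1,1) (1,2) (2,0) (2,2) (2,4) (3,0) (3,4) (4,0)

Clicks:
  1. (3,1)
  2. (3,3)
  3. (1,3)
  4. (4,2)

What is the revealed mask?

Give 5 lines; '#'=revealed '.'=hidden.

Click 1 (3,1) count=4: revealed 1 new [(3,1)] -> total=1
Click 2 (3,3) count=3: revealed 1 new [(3,3)] -> total=2
Click 3 (1,3) count=3: revealed 1 new [(1,3)] -> total=3
Click 4 (4,2) count=0: revealed 4 new [(3,2) (4,1) (4,2) (4,3)] -> total=7

Answer: .....
...#.
.....
.###.
.###.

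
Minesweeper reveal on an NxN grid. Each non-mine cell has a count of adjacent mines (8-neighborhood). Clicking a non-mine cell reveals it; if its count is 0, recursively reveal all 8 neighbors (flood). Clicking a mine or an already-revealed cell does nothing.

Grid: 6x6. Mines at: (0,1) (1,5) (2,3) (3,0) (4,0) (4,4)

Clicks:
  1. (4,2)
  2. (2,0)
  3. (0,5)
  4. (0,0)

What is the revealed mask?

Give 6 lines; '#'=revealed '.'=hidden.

Answer: #....#
......
#.....
.###..
.###..
.###..

Derivation:
Click 1 (4,2) count=0: revealed 9 new [(3,1) (3,2) (3,3) (4,1) (4,2) (4,3) (5,1) (5,2) (5,3)] -> total=9
Click 2 (2,0) count=1: revealed 1 new [(2,0)] -> total=10
Click 3 (0,5) count=1: revealed 1 new [(0,5)] -> total=11
Click 4 (0,0) count=1: revealed 1 new [(0,0)] -> total=12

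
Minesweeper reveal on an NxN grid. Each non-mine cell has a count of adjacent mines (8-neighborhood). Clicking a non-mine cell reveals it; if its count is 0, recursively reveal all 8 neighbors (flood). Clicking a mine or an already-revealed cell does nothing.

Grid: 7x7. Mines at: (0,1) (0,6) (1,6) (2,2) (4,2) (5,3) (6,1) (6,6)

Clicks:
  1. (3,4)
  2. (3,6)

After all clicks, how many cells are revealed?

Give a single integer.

Answer: 23

Derivation:
Click 1 (3,4) count=0: revealed 23 new [(0,2) (0,3) (0,4) (0,5) (1,2) (1,3) (1,4) (1,5) (2,3) (2,4) (2,5) (2,6) (3,3) (3,4) (3,5) (3,6) (4,3) (4,4) (4,5) (4,6) (5,4) (5,5) (5,6)] -> total=23
Click 2 (3,6) count=0: revealed 0 new [(none)] -> total=23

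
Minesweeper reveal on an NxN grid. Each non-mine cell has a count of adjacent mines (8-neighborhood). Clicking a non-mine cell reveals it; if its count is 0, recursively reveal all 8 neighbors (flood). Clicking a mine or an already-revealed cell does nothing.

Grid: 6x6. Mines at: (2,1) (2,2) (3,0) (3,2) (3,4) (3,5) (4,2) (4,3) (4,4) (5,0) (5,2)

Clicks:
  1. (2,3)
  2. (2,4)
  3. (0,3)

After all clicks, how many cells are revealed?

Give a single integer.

Click 1 (2,3) count=3: revealed 1 new [(2,3)] -> total=1
Click 2 (2,4) count=2: revealed 1 new [(2,4)] -> total=2
Click 3 (0,3) count=0: revealed 13 new [(0,0) (0,1) (0,2) (0,3) (0,4) (0,5) (1,0) (1,1) (1,2) (1,3) (1,4) (1,5) (2,5)] -> total=15

Answer: 15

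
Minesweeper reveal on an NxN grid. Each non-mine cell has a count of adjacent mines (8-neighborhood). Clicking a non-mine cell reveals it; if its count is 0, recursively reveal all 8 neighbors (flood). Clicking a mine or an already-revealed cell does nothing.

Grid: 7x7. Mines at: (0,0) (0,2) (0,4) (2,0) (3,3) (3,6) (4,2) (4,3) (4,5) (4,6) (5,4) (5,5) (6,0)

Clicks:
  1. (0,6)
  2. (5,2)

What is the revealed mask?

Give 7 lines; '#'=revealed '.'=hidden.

Answer: .....##
.....##
.....##
.......
.......
..#....
.......

Derivation:
Click 1 (0,6) count=0: revealed 6 new [(0,5) (0,6) (1,5) (1,6) (2,5) (2,6)] -> total=6
Click 2 (5,2) count=2: revealed 1 new [(5,2)] -> total=7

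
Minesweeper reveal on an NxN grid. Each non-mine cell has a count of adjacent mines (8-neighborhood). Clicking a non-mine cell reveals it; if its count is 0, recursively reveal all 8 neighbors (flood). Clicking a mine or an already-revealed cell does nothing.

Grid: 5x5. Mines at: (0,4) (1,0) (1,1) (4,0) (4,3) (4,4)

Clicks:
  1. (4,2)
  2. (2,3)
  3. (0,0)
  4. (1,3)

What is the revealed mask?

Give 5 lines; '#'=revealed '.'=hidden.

Click 1 (4,2) count=1: revealed 1 new [(4,2)] -> total=1
Click 2 (2,3) count=0: revealed 9 new [(1,2) (1,3) (1,4) (2,2) (2,3) (2,4) (3,2) (3,3) (3,4)] -> total=10
Click 3 (0,0) count=2: revealed 1 new [(0,0)] -> total=11
Click 4 (1,3) count=1: revealed 0 new [(none)] -> total=11

Answer: #....
..###
..###
..###
..#..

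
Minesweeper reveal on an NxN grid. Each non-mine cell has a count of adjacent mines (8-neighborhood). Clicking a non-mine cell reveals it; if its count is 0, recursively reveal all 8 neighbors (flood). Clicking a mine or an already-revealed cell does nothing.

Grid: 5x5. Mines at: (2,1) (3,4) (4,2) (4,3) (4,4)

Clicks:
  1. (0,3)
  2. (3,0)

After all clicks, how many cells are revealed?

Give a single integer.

Click 1 (0,3) count=0: revealed 13 new [(0,0) (0,1) (0,2) (0,3) (0,4) (1,0) (1,1) (1,2) (1,3) (1,4) (2,2) (2,3) (2,4)] -> total=13
Click 2 (3,0) count=1: revealed 1 new [(3,0)] -> total=14

Answer: 14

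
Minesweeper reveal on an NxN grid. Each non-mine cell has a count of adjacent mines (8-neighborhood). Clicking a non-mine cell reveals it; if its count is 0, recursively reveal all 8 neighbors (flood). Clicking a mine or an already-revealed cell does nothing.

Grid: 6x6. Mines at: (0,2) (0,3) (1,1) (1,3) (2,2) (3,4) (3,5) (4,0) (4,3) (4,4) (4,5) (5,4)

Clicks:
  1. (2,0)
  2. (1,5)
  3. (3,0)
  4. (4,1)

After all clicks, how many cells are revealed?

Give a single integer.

Answer: 9

Derivation:
Click 1 (2,0) count=1: revealed 1 new [(2,0)] -> total=1
Click 2 (1,5) count=0: revealed 6 new [(0,4) (0,5) (1,4) (1,5) (2,4) (2,5)] -> total=7
Click 3 (3,0) count=1: revealed 1 new [(3,0)] -> total=8
Click 4 (4,1) count=1: revealed 1 new [(4,1)] -> total=9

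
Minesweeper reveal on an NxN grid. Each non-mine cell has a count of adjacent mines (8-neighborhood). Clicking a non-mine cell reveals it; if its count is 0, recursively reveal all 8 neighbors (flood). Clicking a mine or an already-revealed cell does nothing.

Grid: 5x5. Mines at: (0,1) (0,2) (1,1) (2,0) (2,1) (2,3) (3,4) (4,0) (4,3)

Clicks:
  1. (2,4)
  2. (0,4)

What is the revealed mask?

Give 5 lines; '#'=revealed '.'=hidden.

Answer: ...##
...##
....#
.....
.....

Derivation:
Click 1 (2,4) count=2: revealed 1 new [(2,4)] -> total=1
Click 2 (0,4) count=0: revealed 4 new [(0,3) (0,4) (1,3) (1,4)] -> total=5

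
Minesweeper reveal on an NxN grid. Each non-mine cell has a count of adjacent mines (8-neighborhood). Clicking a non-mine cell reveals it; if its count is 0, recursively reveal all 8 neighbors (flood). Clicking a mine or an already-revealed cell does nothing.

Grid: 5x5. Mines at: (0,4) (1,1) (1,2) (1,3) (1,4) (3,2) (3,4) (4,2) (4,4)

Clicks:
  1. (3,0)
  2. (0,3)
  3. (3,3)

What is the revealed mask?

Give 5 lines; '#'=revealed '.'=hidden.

Answer: ...#.
.....
##...
##.#.
##...

Derivation:
Click 1 (3,0) count=0: revealed 6 new [(2,0) (2,1) (3,0) (3,1) (4,0) (4,1)] -> total=6
Click 2 (0,3) count=4: revealed 1 new [(0,3)] -> total=7
Click 3 (3,3) count=4: revealed 1 new [(3,3)] -> total=8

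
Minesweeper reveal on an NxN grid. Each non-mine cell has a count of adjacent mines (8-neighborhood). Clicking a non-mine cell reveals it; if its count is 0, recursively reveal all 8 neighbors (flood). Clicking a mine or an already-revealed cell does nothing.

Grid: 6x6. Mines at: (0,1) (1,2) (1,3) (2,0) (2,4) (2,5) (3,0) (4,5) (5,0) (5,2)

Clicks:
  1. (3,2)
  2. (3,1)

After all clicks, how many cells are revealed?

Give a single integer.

Click 1 (3,2) count=0: revealed 9 new [(2,1) (2,2) (2,3) (3,1) (3,2) (3,3) (4,1) (4,2) (4,3)] -> total=9
Click 2 (3,1) count=2: revealed 0 new [(none)] -> total=9

Answer: 9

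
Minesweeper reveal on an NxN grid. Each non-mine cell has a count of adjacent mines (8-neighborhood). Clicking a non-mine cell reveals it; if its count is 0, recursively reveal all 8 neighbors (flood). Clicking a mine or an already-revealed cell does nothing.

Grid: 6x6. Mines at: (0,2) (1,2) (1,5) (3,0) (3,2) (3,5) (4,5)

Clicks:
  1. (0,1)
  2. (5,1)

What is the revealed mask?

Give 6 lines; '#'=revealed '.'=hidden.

Answer: .#....
......
......
......
#####.
#####.

Derivation:
Click 1 (0,1) count=2: revealed 1 new [(0,1)] -> total=1
Click 2 (5,1) count=0: revealed 10 new [(4,0) (4,1) (4,2) (4,3) (4,4) (5,0) (5,1) (5,2) (5,3) (5,4)] -> total=11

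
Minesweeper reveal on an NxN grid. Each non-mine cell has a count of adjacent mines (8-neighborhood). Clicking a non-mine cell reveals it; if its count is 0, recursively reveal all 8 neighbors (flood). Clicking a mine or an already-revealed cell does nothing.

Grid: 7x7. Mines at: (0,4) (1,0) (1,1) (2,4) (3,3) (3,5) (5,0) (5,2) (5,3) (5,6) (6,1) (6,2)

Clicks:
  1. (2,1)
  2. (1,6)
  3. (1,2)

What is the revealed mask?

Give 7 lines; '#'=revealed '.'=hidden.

Click 1 (2,1) count=2: revealed 1 new [(2,1)] -> total=1
Click 2 (1,6) count=0: revealed 6 new [(0,5) (0,6) (1,5) (1,6) (2,5) (2,6)] -> total=7
Click 3 (1,2) count=1: revealed 1 new [(1,2)] -> total=8

Answer: .....##
..#..##
.#...##
.......
.......
.......
.......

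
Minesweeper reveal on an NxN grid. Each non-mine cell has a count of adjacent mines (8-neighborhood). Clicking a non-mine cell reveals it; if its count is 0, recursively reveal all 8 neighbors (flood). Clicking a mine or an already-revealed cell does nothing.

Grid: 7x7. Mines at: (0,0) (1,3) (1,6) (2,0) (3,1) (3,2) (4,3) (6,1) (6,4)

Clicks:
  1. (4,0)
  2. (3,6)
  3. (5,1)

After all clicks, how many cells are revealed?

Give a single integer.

Click 1 (4,0) count=1: revealed 1 new [(4,0)] -> total=1
Click 2 (3,6) count=0: revealed 14 new [(2,4) (2,5) (2,6) (3,4) (3,5) (3,6) (4,4) (4,5) (4,6) (5,4) (5,5) (5,6) (6,5) (6,6)] -> total=15
Click 3 (5,1) count=1: revealed 1 new [(5,1)] -> total=16

Answer: 16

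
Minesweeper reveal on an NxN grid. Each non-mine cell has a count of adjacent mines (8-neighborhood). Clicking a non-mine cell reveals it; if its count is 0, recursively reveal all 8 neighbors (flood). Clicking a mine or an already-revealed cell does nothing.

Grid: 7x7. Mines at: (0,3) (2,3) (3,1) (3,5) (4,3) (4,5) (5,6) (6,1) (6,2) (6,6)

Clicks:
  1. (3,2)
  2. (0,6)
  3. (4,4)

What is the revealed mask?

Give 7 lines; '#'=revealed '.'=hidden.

Click 1 (3,2) count=3: revealed 1 new [(3,2)] -> total=1
Click 2 (0,6) count=0: revealed 9 new [(0,4) (0,5) (0,6) (1,4) (1,5) (1,6) (2,4) (2,5) (2,6)] -> total=10
Click 3 (4,4) count=3: revealed 1 new [(4,4)] -> total=11

Answer: ....###
....###
....###
..#....
....#..
.......
.......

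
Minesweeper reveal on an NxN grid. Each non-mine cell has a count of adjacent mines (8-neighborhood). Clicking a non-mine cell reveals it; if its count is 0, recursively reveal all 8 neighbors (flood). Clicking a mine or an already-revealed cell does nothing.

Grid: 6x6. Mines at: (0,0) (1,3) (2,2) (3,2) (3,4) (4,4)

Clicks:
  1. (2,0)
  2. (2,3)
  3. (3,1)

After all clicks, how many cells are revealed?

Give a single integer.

Answer: 15

Derivation:
Click 1 (2,0) count=0: revealed 14 new [(1,0) (1,1) (2,0) (2,1) (3,0) (3,1) (4,0) (4,1) (4,2) (4,3) (5,0) (5,1) (5,2) (5,3)] -> total=14
Click 2 (2,3) count=4: revealed 1 new [(2,3)] -> total=15
Click 3 (3,1) count=2: revealed 0 new [(none)] -> total=15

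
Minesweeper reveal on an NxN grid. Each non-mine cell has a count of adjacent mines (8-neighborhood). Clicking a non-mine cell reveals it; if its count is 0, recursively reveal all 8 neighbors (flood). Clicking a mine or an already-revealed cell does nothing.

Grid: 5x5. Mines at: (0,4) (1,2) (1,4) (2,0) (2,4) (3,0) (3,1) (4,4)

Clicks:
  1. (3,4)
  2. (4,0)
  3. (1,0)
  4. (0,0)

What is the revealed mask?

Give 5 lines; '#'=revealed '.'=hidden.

Click 1 (3,4) count=2: revealed 1 new [(3,4)] -> total=1
Click 2 (4,0) count=2: revealed 1 new [(4,0)] -> total=2
Click 3 (1,0) count=1: revealed 1 new [(1,0)] -> total=3
Click 4 (0,0) count=0: revealed 3 new [(0,0) (0,1) (1,1)] -> total=6

Answer: ##...
##...
.....
....#
#....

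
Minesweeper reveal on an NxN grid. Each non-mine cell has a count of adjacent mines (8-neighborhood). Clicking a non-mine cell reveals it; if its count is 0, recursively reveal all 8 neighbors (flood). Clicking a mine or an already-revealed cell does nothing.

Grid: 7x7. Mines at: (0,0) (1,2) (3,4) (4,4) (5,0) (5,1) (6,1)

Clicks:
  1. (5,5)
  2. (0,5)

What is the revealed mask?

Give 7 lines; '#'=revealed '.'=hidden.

Answer: ...####
...####
...####
.....##
.....##
..#####
..#####

Derivation:
Click 1 (5,5) count=1: revealed 1 new [(5,5)] -> total=1
Click 2 (0,5) count=0: revealed 25 new [(0,3) (0,4) (0,5) (0,6) (1,3) (1,4) (1,5) (1,6) (2,3) (2,4) (2,5) (2,6) (3,5) (3,6) (4,5) (4,6) (5,2) (5,3) (5,4) (5,6) (6,2) (6,3) (6,4) (6,5) (6,6)] -> total=26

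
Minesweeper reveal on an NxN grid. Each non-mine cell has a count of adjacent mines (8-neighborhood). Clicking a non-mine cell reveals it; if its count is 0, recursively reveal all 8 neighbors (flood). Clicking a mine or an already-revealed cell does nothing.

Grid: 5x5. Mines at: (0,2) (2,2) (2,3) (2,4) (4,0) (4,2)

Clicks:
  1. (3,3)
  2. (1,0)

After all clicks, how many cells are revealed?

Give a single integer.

Answer: 9

Derivation:
Click 1 (3,3) count=4: revealed 1 new [(3,3)] -> total=1
Click 2 (1,0) count=0: revealed 8 new [(0,0) (0,1) (1,0) (1,1) (2,0) (2,1) (3,0) (3,1)] -> total=9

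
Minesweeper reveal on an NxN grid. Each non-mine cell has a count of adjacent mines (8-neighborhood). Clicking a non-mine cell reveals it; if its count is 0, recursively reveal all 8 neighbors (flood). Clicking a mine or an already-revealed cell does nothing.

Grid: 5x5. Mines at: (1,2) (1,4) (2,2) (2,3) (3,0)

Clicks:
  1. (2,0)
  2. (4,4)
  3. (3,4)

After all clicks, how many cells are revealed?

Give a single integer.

Answer: 9

Derivation:
Click 1 (2,0) count=1: revealed 1 new [(2,0)] -> total=1
Click 2 (4,4) count=0: revealed 8 new [(3,1) (3,2) (3,3) (3,4) (4,1) (4,2) (4,3) (4,4)] -> total=9
Click 3 (3,4) count=1: revealed 0 new [(none)] -> total=9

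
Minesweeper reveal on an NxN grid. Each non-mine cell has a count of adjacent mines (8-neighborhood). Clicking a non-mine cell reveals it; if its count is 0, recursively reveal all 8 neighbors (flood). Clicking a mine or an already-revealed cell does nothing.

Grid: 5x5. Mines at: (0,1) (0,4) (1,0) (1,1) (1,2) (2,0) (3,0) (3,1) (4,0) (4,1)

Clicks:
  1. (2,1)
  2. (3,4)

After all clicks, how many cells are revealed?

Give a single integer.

Answer: 12

Derivation:
Click 1 (2,1) count=6: revealed 1 new [(2,1)] -> total=1
Click 2 (3,4) count=0: revealed 11 new [(1,3) (1,4) (2,2) (2,3) (2,4) (3,2) (3,3) (3,4) (4,2) (4,3) (4,4)] -> total=12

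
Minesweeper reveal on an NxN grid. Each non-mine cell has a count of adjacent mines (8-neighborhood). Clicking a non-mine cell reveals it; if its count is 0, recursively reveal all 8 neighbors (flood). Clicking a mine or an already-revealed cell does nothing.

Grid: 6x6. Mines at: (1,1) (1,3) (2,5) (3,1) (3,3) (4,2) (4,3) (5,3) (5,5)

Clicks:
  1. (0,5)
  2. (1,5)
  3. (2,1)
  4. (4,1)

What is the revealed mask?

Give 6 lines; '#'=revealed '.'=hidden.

Click 1 (0,5) count=0: revealed 4 new [(0,4) (0,5) (1,4) (1,5)] -> total=4
Click 2 (1,5) count=1: revealed 0 new [(none)] -> total=4
Click 3 (2,1) count=2: revealed 1 new [(2,1)] -> total=5
Click 4 (4,1) count=2: revealed 1 new [(4,1)] -> total=6

Answer: ....##
....##
.#....
......
.#....
......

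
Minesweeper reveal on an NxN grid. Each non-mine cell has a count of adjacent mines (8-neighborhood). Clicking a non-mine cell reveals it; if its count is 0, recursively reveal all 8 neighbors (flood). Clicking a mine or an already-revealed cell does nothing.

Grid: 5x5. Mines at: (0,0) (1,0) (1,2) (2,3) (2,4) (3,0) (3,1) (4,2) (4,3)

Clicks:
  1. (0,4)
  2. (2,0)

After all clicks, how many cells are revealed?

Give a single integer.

Answer: 5

Derivation:
Click 1 (0,4) count=0: revealed 4 new [(0,3) (0,4) (1,3) (1,4)] -> total=4
Click 2 (2,0) count=3: revealed 1 new [(2,0)] -> total=5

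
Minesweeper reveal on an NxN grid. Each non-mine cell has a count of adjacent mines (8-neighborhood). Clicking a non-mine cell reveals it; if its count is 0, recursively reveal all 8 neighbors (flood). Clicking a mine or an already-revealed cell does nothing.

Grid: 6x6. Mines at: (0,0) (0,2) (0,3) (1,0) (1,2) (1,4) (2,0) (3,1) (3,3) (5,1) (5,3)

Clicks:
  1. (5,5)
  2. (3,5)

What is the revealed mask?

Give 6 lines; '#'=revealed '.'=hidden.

Click 1 (5,5) count=0: revealed 8 new [(2,4) (2,5) (3,4) (3,5) (4,4) (4,5) (5,4) (5,5)] -> total=8
Click 2 (3,5) count=0: revealed 0 new [(none)] -> total=8

Answer: ......
......
....##
....##
....##
....##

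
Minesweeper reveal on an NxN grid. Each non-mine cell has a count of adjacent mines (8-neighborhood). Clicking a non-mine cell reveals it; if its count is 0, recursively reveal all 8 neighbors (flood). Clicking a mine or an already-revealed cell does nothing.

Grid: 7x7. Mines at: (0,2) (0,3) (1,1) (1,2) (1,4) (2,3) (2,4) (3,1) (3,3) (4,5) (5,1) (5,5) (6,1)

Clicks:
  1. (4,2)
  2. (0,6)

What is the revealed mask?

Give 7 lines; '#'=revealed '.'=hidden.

Answer: .....##
.....##
.....##
.....##
..#....
.......
.......

Derivation:
Click 1 (4,2) count=3: revealed 1 new [(4,2)] -> total=1
Click 2 (0,6) count=0: revealed 8 new [(0,5) (0,6) (1,5) (1,6) (2,5) (2,6) (3,5) (3,6)] -> total=9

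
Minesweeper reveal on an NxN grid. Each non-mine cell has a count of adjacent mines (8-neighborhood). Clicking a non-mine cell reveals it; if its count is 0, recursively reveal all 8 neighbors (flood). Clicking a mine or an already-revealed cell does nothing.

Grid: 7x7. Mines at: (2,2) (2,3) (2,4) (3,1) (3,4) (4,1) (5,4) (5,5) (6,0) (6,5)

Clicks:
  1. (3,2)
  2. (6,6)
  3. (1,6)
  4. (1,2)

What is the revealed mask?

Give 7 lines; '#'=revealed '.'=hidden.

Click 1 (3,2) count=4: revealed 1 new [(3,2)] -> total=1
Click 2 (6,6) count=2: revealed 1 new [(6,6)] -> total=2
Click 3 (1,6) count=0: revealed 22 new [(0,0) (0,1) (0,2) (0,3) (0,4) (0,5) (0,6) (1,0) (1,1) (1,2) (1,3) (1,4) (1,5) (1,6) (2,0) (2,1) (2,5) (2,6) (3,5) (3,6) (4,5) (4,6)] -> total=24
Click 4 (1,2) count=2: revealed 0 new [(none)] -> total=24

Answer: #######
#######
##...##
..#..##
.....##
.......
......#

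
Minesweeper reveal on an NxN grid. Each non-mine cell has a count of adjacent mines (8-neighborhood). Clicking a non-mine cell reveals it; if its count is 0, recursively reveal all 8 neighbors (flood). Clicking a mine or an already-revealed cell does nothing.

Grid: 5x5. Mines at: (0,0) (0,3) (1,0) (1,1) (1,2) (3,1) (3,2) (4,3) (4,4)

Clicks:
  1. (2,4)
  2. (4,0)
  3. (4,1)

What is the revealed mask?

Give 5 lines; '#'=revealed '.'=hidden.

Click 1 (2,4) count=0: revealed 6 new [(1,3) (1,4) (2,3) (2,4) (3,3) (3,4)] -> total=6
Click 2 (4,0) count=1: revealed 1 new [(4,0)] -> total=7
Click 3 (4,1) count=2: revealed 1 new [(4,1)] -> total=8

Answer: .....
...##
...##
...##
##...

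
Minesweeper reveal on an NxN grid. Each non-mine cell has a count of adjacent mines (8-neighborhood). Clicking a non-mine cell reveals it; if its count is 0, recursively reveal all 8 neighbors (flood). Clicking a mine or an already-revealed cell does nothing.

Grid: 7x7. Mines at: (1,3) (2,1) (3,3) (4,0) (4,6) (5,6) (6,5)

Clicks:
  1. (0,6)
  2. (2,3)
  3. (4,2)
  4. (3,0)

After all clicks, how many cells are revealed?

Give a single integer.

Click 1 (0,6) count=0: revealed 12 new [(0,4) (0,5) (0,6) (1,4) (1,5) (1,6) (2,4) (2,5) (2,6) (3,4) (3,5) (3,6)] -> total=12
Click 2 (2,3) count=2: revealed 1 new [(2,3)] -> total=13
Click 3 (4,2) count=1: revealed 1 new [(4,2)] -> total=14
Click 4 (3,0) count=2: revealed 1 new [(3,0)] -> total=15

Answer: 15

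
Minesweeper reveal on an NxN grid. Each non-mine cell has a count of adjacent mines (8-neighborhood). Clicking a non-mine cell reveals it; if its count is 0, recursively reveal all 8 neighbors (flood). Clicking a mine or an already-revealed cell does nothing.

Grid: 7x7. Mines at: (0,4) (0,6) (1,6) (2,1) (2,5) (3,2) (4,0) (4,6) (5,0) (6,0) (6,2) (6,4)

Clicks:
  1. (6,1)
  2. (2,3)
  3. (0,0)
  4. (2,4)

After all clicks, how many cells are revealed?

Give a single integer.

Answer: 11

Derivation:
Click 1 (6,1) count=3: revealed 1 new [(6,1)] -> total=1
Click 2 (2,3) count=1: revealed 1 new [(2,3)] -> total=2
Click 3 (0,0) count=0: revealed 8 new [(0,0) (0,1) (0,2) (0,3) (1,0) (1,1) (1,2) (1,3)] -> total=10
Click 4 (2,4) count=1: revealed 1 new [(2,4)] -> total=11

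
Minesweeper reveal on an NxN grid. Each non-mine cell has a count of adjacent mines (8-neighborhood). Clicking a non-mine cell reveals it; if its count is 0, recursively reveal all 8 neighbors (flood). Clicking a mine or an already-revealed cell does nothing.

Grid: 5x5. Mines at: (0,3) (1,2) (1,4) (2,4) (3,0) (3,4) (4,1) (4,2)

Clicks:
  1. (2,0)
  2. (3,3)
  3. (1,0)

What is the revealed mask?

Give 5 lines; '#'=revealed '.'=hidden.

Answer: ##...
##...
##...
...#.
.....

Derivation:
Click 1 (2,0) count=1: revealed 1 new [(2,0)] -> total=1
Click 2 (3,3) count=3: revealed 1 new [(3,3)] -> total=2
Click 3 (1,0) count=0: revealed 5 new [(0,0) (0,1) (1,0) (1,1) (2,1)] -> total=7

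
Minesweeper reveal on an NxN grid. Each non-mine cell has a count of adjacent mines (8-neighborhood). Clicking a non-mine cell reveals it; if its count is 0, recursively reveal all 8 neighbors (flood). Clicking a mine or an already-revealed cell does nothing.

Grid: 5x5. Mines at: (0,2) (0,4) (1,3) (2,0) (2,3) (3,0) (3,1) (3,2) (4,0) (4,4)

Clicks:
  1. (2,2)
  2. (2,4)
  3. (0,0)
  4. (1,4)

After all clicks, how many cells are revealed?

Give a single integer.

Answer: 7

Derivation:
Click 1 (2,2) count=4: revealed 1 new [(2,2)] -> total=1
Click 2 (2,4) count=2: revealed 1 new [(2,4)] -> total=2
Click 3 (0,0) count=0: revealed 4 new [(0,0) (0,1) (1,0) (1,1)] -> total=6
Click 4 (1,4) count=3: revealed 1 new [(1,4)] -> total=7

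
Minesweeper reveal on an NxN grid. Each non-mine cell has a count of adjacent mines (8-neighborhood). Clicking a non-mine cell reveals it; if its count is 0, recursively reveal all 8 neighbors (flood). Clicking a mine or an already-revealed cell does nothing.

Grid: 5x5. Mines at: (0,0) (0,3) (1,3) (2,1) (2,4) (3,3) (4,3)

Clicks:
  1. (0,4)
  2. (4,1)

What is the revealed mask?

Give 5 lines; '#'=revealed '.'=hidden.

Answer: ....#
.....
.....
###..
###..

Derivation:
Click 1 (0,4) count=2: revealed 1 new [(0,4)] -> total=1
Click 2 (4,1) count=0: revealed 6 new [(3,0) (3,1) (3,2) (4,0) (4,1) (4,2)] -> total=7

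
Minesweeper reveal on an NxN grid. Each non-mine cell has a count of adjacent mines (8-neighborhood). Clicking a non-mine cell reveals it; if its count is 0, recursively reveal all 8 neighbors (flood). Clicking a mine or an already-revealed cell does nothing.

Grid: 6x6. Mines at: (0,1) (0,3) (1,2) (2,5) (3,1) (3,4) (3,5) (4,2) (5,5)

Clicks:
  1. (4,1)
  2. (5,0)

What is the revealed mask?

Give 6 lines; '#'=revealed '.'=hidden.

Click 1 (4,1) count=2: revealed 1 new [(4,1)] -> total=1
Click 2 (5,0) count=0: revealed 3 new [(4,0) (5,0) (5,1)] -> total=4

Answer: ......
......
......
......
##....
##....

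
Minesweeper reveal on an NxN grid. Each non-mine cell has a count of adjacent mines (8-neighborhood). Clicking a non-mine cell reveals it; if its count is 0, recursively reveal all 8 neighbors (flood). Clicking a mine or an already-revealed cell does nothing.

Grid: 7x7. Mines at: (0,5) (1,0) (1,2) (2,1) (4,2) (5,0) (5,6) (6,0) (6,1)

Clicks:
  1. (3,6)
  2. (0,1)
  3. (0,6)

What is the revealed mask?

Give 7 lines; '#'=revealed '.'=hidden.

Answer: .#....#
...####
...####
...####
...####
..####.
..####.

Derivation:
Click 1 (3,6) count=0: revealed 24 new [(1,3) (1,4) (1,5) (1,6) (2,3) (2,4) (2,5) (2,6) (3,3) (3,4) (3,5) (3,6) (4,3) (4,4) (4,5) (4,6) (5,2) (5,3) (5,4) (5,5) (6,2) (6,3) (6,4) (6,5)] -> total=24
Click 2 (0,1) count=2: revealed 1 new [(0,1)] -> total=25
Click 3 (0,6) count=1: revealed 1 new [(0,6)] -> total=26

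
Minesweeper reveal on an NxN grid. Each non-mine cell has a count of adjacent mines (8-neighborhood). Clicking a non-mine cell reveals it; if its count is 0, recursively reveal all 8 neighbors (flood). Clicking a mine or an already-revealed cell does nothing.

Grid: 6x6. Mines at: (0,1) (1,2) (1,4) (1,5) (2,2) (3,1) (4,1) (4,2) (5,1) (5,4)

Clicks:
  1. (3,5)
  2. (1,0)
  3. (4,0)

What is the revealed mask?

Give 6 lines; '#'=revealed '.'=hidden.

Click 1 (3,5) count=0: revealed 9 new [(2,3) (2,4) (2,5) (3,3) (3,4) (3,5) (4,3) (4,4) (4,5)] -> total=9
Click 2 (1,0) count=1: revealed 1 new [(1,0)] -> total=10
Click 3 (4,0) count=3: revealed 1 new [(4,0)] -> total=11

Answer: ......
#.....
...###
...###
#..###
......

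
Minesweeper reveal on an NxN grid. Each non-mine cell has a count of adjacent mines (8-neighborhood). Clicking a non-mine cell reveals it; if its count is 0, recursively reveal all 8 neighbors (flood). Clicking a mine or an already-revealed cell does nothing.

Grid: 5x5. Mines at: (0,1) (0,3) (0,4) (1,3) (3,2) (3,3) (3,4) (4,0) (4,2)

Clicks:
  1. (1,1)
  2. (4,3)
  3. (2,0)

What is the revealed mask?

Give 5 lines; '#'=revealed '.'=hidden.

Click 1 (1,1) count=1: revealed 1 new [(1,1)] -> total=1
Click 2 (4,3) count=4: revealed 1 new [(4,3)] -> total=2
Click 3 (2,0) count=0: revealed 5 new [(1,0) (2,0) (2,1) (3,0) (3,1)] -> total=7

Answer: .....
##...
##...
##...
...#.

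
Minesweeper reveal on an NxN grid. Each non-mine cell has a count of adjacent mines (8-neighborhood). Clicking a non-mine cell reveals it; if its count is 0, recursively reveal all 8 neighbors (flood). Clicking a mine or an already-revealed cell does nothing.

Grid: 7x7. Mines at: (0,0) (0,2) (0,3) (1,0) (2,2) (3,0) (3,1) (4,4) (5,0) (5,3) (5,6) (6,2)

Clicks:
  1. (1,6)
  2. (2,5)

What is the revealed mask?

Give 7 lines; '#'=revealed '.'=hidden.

Click 1 (1,6) count=0: revealed 17 new [(0,4) (0,5) (0,6) (1,3) (1,4) (1,5) (1,6) (2,3) (2,4) (2,5) (2,6) (3,3) (3,4) (3,5) (3,6) (4,5) (4,6)] -> total=17
Click 2 (2,5) count=0: revealed 0 new [(none)] -> total=17

Answer: ....###
...####
...####
...####
.....##
.......
.......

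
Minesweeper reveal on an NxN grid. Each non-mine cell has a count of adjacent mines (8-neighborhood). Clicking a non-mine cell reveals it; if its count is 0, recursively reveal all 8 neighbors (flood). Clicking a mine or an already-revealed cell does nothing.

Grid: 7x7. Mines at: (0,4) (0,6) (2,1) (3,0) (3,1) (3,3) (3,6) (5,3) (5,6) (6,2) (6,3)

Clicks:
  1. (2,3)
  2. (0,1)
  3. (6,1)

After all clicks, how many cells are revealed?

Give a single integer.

Click 1 (2,3) count=1: revealed 1 new [(2,3)] -> total=1
Click 2 (0,1) count=0: revealed 8 new [(0,0) (0,1) (0,2) (0,3) (1,0) (1,1) (1,2) (1,3)] -> total=9
Click 3 (6,1) count=1: revealed 1 new [(6,1)] -> total=10

Answer: 10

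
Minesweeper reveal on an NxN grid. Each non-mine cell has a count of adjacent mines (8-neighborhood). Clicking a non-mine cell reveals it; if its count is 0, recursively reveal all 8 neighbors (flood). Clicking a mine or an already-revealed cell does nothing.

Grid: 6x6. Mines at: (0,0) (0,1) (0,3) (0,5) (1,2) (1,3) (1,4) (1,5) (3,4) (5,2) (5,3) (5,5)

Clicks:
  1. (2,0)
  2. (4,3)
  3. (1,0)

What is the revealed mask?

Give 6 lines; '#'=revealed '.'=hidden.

Click 1 (2,0) count=0: revealed 16 new [(1,0) (1,1) (2,0) (2,1) (2,2) (2,3) (3,0) (3,1) (3,2) (3,3) (4,0) (4,1) (4,2) (4,3) (5,0) (5,1)] -> total=16
Click 2 (4,3) count=3: revealed 0 new [(none)] -> total=16
Click 3 (1,0) count=2: revealed 0 new [(none)] -> total=16

Answer: ......
##....
####..
####..
####..
##....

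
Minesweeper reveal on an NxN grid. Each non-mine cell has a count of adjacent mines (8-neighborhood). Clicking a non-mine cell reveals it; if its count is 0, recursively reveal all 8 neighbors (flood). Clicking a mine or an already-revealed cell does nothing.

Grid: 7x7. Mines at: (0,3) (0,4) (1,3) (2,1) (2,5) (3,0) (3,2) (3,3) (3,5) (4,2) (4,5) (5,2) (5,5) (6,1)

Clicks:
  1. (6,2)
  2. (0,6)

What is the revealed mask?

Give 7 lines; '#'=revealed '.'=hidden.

Click 1 (6,2) count=2: revealed 1 new [(6,2)] -> total=1
Click 2 (0,6) count=0: revealed 4 new [(0,5) (0,6) (1,5) (1,6)] -> total=5

Answer: .....##
.....##
.......
.......
.......
.......
..#....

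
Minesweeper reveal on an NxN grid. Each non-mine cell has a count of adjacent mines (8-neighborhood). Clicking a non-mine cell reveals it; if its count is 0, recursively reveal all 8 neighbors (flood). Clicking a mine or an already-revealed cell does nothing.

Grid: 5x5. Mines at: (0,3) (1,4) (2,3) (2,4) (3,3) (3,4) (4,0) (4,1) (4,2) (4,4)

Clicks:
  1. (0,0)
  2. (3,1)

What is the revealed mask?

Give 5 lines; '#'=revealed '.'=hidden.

Click 1 (0,0) count=0: revealed 12 new [(0,0) (0,1) (0,2) (1,0) (1,1) (1,2) (2,0) (2,1) (2,2) (3,0) (3,1) (3,2)] -> total=12
Click 2 (3,1) count=3: revealed 0 new [(none)] -> total=12

Answer: ###..
###..
###..
###..
.....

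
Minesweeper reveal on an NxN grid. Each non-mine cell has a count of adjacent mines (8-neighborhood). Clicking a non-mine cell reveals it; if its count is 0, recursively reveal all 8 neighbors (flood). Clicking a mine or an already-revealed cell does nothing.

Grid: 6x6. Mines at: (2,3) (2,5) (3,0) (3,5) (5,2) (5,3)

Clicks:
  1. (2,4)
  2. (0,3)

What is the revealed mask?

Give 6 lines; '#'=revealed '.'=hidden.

Click 1 (2,4) count=3: revealed 1 new [(2,4)] -> total=1
Click 2 (0,3) count=0: revealed 15 new [(0,0) (0,1) (0,2) (0,3) (0,4) (0,5) (1,0) (1,1) (1,2) (1,3) (1,4) (1,5) (2,0) (2,1) (2,2)] -> total=16

Answer: ######
######
###.#.
......
......
......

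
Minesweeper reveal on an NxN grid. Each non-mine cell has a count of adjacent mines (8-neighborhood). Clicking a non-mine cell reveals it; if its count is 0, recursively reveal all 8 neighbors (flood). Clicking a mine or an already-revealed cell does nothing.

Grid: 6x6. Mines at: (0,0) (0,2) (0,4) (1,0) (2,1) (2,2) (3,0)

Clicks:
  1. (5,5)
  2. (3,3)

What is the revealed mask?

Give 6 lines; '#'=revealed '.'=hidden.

Click 1 (5,5) count=0: revealed 23 new [(1,3) (1,4) (1,5) (2,3) (2,4) (2,5) (3,1) (3,2) (3,3) (3,4) (3,5) (4,0) (4,1) (4,2) (4,3) (4,4) (4,5) (5,0) (5,1) (5,2) (5,3) (5,4) (5,5)] -> total=23
Click 2 (3,3) count=1: revealed 0 new [(none)] -> total=23

Answer: ......
...###
...###
.#####
######
######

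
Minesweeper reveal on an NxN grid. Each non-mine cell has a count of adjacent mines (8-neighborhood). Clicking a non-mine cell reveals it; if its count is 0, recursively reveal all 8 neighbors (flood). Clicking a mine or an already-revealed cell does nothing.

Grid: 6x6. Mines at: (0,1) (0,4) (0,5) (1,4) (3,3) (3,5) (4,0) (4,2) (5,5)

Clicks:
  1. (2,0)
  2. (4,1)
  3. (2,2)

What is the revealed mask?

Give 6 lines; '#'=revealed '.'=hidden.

Answer: ......
###...
###...
###...
.#....
......

Derivation:
Click 1 (2,0) count=0: revealed 9 new [(1,0) (1,1) (1,2) (2,0) (2,1) (2,2) (3,0) (3,1) (3,2)] -> total=9
Click 2 (4,1) count=2: revealed 1 new [(4,1)] -> total=10
Click 3 (2,2) count=1: revealed 0 new [(none)] -> total=10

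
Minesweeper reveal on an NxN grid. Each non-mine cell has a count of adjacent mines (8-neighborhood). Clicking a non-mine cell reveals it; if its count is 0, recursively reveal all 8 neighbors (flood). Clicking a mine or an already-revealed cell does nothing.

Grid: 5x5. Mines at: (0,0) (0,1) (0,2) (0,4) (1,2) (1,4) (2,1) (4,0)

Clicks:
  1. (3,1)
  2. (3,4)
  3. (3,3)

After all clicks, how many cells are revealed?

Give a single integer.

Click 1 (3,1) count=2: revealed 1 new [(3,1)] -> total=1
Click 2 (3,4) count=0: revealed 10 new [(2,2) (2,3) (2,4) (3,2) (3,3) (3,4) (4,1) (4,2) (4,3) (4,4)] -> total=11
Click 3 (3,3) count=0: revealed 0 new [(none)] -> total=11

Answer: 11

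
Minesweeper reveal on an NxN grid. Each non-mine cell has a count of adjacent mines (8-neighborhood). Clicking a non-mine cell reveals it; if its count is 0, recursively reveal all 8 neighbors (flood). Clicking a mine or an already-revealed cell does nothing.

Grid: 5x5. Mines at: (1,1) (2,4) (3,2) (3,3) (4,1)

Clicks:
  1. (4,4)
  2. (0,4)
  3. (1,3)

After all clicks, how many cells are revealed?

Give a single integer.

Click 1 (4,4) count=1: revealed 1 new [(4,4)] -> total=1
Click 2 (0,4) count=0: revealed 6 new [(0,2) (0,3) (0,4) (1,2) (1,3) (1,4)] -> total=7
Click 3 (1,3) count=1: revealed 0 new [(none)] -> total=7

Answer: 7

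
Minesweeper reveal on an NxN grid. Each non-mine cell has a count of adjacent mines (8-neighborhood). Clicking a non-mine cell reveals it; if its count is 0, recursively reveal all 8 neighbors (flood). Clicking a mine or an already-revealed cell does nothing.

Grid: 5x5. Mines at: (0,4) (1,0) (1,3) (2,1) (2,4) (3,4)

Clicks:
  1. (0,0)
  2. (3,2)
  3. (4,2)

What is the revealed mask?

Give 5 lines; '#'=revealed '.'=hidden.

Answer: #....
.....
.....
####.
####.

Derivation:
Click 1 (0,0) count=1: revealed 1 new [(0,0)] -> total=1
Click 2 (3,2) count=1: revealed 1 new [(3,2)] -> total=2
Click 3 (4,2) count=0: revealed 7 new [(3,0) (3,1) (3,3) (4,0) (4,1) (4,2) (4,3)] -> total=9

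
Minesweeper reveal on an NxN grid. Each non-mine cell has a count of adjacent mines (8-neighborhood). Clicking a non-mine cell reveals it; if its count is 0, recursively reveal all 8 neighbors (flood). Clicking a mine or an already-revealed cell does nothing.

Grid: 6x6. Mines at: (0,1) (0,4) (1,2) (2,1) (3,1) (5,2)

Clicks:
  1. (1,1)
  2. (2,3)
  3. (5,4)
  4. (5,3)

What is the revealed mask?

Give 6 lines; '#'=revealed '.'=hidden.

Click 1 (1,1) count=3: revealed 1 new [(1,1)] -> total=1
Click 2 (2,3) count=1: revealed 1 new [(2,3)] -> total=2
Click 3 (5,4) count=0: revealed 17 new [(1,3) (1,4) (1,5) (2,2) (2,4) (2,5) (3,2) (3,3) (3,4) (3,5) (4,2) (4,3) (4,4) (4,5) (5,3) (5,4) (5,5)] -> total=19
Click 4 (5,3) count=1: revealed 0 new [(none)] -> total=19

Answer: ......
.#.###
..####
..####
..####
...###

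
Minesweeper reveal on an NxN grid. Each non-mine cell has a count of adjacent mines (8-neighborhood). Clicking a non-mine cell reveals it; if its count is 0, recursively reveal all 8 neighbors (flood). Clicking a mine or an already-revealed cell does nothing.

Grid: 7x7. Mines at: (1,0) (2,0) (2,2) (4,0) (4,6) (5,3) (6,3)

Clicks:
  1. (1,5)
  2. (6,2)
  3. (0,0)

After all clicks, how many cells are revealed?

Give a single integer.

Answer: 25

Derivation:
Click 1 (1,5) count=0: revealed 23 new [(0,1) (0,2) (0,3) (0,4) (0,5) (0,6) (1,1) (1,2) (1,3) (1,4) (1,5) (1,6) (2,3) (2,4) (2,5) (2,6) (3,3) (3,4) (3,5) (3,6) (4,3) (4,4) (4,5)] -> total=23
Click 2 (6,2) count=2: revealed 1 new [(6,2)] -> total=24
Click 3 (0,0) count=1: revealed 1 new [(0,0)] -> total=25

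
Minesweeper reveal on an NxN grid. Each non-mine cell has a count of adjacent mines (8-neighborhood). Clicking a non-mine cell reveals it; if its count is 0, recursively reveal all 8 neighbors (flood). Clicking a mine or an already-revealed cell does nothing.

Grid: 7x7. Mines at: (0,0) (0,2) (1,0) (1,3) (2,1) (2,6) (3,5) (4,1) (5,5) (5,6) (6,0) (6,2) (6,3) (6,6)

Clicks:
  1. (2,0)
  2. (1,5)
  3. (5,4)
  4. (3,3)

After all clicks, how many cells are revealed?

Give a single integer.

Click 1 (2,0) count=2: revealed 1 new [(2,0)] -> total=1
Click 2 (1,5) count=1: revealed 1 new [(1,5)] -> total=2
Click 3 (5,4) count=2: revealed 1 new [(5,4)] -> total=3
Click 4 (3,3) count=0: revealed 11 new [(2,2) (2,3) (2,4) (3,2) (3,3) (3,4) (4,2) (4,3) (4,4) (5,2) (5,3)] -> total=14

Answer: 14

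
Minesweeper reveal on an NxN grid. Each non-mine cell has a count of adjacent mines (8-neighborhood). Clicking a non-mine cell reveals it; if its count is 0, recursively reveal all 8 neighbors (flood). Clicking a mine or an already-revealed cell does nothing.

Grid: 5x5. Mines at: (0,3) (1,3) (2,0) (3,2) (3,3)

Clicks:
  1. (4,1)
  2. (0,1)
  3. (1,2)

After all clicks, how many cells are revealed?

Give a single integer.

Click 1 (4,1) count=1: revealed 1 new [(4,1)] -> total=1
Click 2 (0,1) count=0: revealed 6 new [(0,0) (0,1) (0,2) (1,0) (1,1) (1,2)] -> total=7
Click 3 (1,2) count=2: revealed 0 new [(none)] -> total=7

Answer: 7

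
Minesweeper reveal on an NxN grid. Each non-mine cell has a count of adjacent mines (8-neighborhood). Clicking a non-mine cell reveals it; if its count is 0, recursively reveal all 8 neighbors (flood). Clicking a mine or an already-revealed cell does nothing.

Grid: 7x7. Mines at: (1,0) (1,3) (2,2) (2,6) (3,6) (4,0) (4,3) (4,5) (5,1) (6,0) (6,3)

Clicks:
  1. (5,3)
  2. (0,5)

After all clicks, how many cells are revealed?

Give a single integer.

Answer: 7

Derivation:
Click 1 (5,3) count=2: revealed 1 new [(5,3)] -> total=1
Click 2 (0,5) count=0: revealed 6 new [(0,4) (0,5) (0,6) (1,4) (1,5) (1,6)] -> total=7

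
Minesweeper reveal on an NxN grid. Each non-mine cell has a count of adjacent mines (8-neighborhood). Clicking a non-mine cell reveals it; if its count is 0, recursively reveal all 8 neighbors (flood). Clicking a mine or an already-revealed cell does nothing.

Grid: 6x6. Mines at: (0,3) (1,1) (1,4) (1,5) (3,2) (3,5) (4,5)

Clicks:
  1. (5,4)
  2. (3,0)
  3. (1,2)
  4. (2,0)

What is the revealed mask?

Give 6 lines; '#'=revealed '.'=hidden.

Click 1 (5,4) count=1: revealed 1 new [(5,4)] -> total=1
Click 2 (3,0) count=0: revealed 13 new [(2,0) (2,1) (3,0) (3,1) (4,0) (4,1) (4,2) (4,3) (4,4) (5,0) (5,1) (5,2) (5,3)] -> total=14
Click 3 (1,2) count=2: revealed 1 new [(1,2)] -> total=15
Click 4 (2,0) count=1: revealed 0 new [(none)] -> total=15

Answer: ......
..#...
##....
##....
#####.
#####.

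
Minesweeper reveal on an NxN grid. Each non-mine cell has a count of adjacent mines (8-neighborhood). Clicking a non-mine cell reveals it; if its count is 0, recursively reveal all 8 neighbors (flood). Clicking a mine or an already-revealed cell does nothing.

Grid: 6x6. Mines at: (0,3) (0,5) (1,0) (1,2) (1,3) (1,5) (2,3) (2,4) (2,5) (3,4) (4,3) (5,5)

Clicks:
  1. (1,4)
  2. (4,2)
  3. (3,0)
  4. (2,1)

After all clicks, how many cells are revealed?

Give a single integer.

Click 1 (1,4) count=7: revealed 1 new [(1,4)] -> total=1
Click 2 (4,2) count=1: revealed 1 new [(4,2)] -> total=2
Click 3 (3,0) count=0: revealed 11 new [(2,0) (2,1) (2,2) (3,0) (3,1) (3,2) (4,0) (4,1) (5,0) (5,1) (5,2)] -> total=13
Click 4 (2,1) count=2: revealed 0 new [(none)] -> total=13

Answer: 13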